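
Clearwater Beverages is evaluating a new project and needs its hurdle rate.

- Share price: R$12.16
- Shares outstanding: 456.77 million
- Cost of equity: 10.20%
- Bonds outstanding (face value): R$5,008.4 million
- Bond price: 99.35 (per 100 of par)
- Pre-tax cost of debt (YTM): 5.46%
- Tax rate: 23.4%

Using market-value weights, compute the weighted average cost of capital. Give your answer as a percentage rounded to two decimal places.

Market value of equity E = 12.16 × 456.77m = 5554.3232m. Market value of debt D = 5008.4m × 99.35/100 = 4975.8454m.
Total capital V = 5554.3232 + 4975.8454 = 10530.1686.
Equity: weight = 5554.3232/10530.1686 = 0.5275; cost = 10.2%.
Bonds outstanding: weight = 4975.8454/10530.1686 = 0.4725; after-tax cost = 5.46% × (1 − 23.4%) = 4.1824%.
WACC = 0.5275 × 10.2000% + 0.4725 × 4.1824% = 7.3565%.

7.36%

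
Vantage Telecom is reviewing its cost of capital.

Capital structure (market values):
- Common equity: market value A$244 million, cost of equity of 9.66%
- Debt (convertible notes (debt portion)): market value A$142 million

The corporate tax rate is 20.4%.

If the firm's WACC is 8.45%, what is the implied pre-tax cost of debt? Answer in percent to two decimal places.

Total capital V = 244 + 142 = 386.
Equity weight = 244/386 = 0.6321.
Convertible notes (debt portion) weight = 142/386 = 0.3679.
Equity contribution = 0.6321 × 9.66% = 6.1063%.
Remaining for debt = 8.45% − 6.1063% = 2.3437%.
Rd × (1 − 20.4%) × 0.3679 = 2.3437%  ⇒  Rd = 8.0036%.

8.00%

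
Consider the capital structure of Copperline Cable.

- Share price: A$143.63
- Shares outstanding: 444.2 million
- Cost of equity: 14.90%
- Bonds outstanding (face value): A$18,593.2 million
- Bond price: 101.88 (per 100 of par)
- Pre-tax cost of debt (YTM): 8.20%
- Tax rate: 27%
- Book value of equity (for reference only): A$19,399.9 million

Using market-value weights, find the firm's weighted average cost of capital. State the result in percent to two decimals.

12.86%

Market value of equity E = 143.63 × 444.2m = 63800.446m. Market value of debt D = 18593.2m × 101.88/100 = 18942.75216m.
Total capital V = 63800.446 + 18942.75216 = 82743.19816.
Equity: weight = 63800.446/82743.19816 = 0.7711; cost = 14.9%.
Bonds outstanding: weight = 18942.75216/82743.19816 = 0.2289; after-tax cost = 8.2% × (1 − 27%) = 5.9860%.
WACC = 0.7711 × 14.9000% + 0.2289 × 5.9860% = 12.8593%.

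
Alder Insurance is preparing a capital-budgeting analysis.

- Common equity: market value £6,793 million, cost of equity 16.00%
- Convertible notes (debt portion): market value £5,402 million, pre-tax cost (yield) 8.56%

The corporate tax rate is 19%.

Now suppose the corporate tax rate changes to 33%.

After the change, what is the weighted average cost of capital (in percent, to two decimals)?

After the change:
Total capital V = 6793 + 5402 = 12195.
Equity: weight = 6793/12195 = 0.5570; cost = 16%.
Convertible notes (debt portion): weight = 5402/12195 = 0.4430; after-tax cost = 8.56% × (1 − 33%) = 5.7352%.
WACC = 0.5570 × 16.0000% + 0.4430 × 5.7352% = 11.4530%.

11.45%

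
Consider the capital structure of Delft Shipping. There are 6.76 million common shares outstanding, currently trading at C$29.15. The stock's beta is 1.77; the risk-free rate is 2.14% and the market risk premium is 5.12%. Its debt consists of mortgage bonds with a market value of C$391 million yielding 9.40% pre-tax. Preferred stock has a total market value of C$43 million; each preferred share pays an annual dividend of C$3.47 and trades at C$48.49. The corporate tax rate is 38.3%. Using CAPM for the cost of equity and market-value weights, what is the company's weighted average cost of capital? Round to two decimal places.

7.58%

Cost of equity via CAPM: Re = 2.14% + 1.77 × 5.12% = 11.2024%.
Cost of preferred: Rp = 3.47 / 48.49 = 7.1561%.
Market value of equity E = 29.15 × 6.76m = 197.054m.
Total capital V = 197.054 + 43 + 391 = 631.054.
Equity: weight = 197.054/631.054 = 0.3123; cost = 11.2024%.
Preferred: weight = 43/631.054 = 0.0681; cost = 7.1561%.
Mortgage bonds: weight = 391/631.054 = 0.6196; after-tax cost = 9.4% × (1 − 38.3%) = 5.7998%.
WACC = 0.3123 × 11.2024% + 0.0681 × 7.1561% + 0.6196 × 5.7998% = 7.5792%.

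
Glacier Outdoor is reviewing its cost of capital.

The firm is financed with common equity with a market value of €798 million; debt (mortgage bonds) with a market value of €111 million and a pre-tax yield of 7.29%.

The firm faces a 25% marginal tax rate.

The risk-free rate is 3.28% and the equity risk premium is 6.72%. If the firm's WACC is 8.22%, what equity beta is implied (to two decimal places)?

0.79

Total capital V = 798 + 111 = 909.
Equity weight = 798/909 = 0.8779.
Mortgage bonds weight = 111/909 = 0.1221.
Debt contribution = 0.1221 × 7.29% × (1 − 25%) = 0.6676%.
Required equity contribution = 8.22% − 0.6676% = 7.5524%  ⇒  Re = 8.6029%.
CAPM: 8.6029% = 3.28% + β × 6.72%  ⇒  β = 0.7921.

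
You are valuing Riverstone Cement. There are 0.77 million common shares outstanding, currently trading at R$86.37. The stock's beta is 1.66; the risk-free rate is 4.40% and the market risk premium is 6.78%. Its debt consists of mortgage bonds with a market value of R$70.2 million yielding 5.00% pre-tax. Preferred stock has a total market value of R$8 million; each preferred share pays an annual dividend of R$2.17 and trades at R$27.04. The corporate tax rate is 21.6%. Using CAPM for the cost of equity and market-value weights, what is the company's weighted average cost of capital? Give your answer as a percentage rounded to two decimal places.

9.54%

Cost of equity via CAPM: Re = 4.4% + 1.66 × 6.78% = 15.6548%.
Cost of preferred: Rp = 2.17 / 27.04 = 8.0251%.
Market value of equity E = 86.37 × 0.77m = 66.5049m.
Total capital V = 66.5049 + 8 + 70.2 = 144.7049.
Equity: weight = 66.5049/144.7049 = 0.4596; cost = 15.6548%.
Preferred: weight = 8/144.7049 = 0.0553; cost = 8.0251%.
Mortgage bonds: weight = 70.2/144.7049 = 0.4851; after-tax cost = 5% × (1 − 21.6%) = 3.9200%.
WACC = 0.4596 × 15.6548% + 0.0553 × 8.0251% + 0.4851 × 3.9200% = 9.5401%.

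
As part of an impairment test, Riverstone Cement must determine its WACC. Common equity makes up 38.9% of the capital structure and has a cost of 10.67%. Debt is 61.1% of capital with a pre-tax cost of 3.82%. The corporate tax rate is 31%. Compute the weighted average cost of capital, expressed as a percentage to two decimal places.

After-tax cost of debt = 3.82% × (1 − 31%) = 2.6358%.
WACC = 0.389 × 10.6700% + 0.611 × 2.6358% = 5.7611%.

5.76%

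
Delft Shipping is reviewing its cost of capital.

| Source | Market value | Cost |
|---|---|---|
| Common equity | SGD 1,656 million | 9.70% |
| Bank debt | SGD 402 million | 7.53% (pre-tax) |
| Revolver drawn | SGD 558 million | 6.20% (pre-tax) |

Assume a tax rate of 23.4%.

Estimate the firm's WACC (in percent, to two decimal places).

8.04%

Total capital V = 1656 + 402 + 558 = 2616.
Equity: weight = 1656/2616 = 0.6330; cost = 9.7%.
Bank debt: weight = 402/2616 = 0.1537; after-tax cost = 7.53% × (1 − 23.4%) = 5.7680%.
Revolver drawn: weight = 558/2616 = 0.2133; after-tax cost = 6.2% × (1 − 23.4%) = 4.7492%.
WACC = 0.6330 × 9.7000% + 0.1537 × 5.7680% + 0.2133 × 4.7492% = 8.0397%.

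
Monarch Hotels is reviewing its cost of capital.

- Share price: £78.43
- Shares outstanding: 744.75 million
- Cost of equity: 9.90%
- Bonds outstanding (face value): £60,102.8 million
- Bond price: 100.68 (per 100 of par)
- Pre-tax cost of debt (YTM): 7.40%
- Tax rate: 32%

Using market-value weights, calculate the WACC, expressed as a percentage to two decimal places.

7.42%

Market value of equity E = 78.43 × 744.75m = 58410.7425m. Market value of debt D = 60102.8m × 100.68/100 = 60511.49904m.
Total capital V = 58410.7425 + 60511.49904 = 118922.24154.
Equity: weight = 58410.7425/118922.24154 = 0.4912; cost = 9.9%.
Bonds outstanding: weight = 60511.49904/118922.24154 = 0.5088; after-tax cost = 7.4% × (1 − 32%) = 5.0320%.
WACC = 0.4912 × 9.9000% + 0.5088 × 5.0320% = 7.4230%.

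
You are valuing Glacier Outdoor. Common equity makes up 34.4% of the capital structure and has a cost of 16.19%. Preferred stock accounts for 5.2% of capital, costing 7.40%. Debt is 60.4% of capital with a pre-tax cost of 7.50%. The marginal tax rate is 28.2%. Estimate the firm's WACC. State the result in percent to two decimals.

After-tax cost of debt = 7.5% × (1 − 28.2%) = 5.3850%.
WACC = 0.344 × 16.1900% + 0.052 × 7.4000% + 0.604 × 5.3850% = 9.2067%.

9.21%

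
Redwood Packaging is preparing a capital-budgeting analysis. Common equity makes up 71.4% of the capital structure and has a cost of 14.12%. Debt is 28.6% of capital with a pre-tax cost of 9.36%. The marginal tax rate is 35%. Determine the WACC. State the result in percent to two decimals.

After-tax cost of debt = 9.36% × (1 − 35%) = 6.0840%.
WACC = 0.714 × 14.1200% + 0.286 × 6.0840% = 11.8217%.

11.82%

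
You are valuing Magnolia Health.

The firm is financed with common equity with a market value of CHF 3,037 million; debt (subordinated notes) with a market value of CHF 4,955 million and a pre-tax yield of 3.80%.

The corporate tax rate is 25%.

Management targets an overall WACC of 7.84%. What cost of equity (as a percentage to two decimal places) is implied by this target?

15.98%

Total capital V = 3037 + 4955 = 7992.
Equity weight = 3037/7992 = 0.3800.
Subordinated notes weight = 4955/7992 = 0.6200.
Debt contribution = 0.6200 × 3.8% × (1 − 25%) = 1.7670%.
Required equity contribution = 7.84% − 1.7670% = 6.0730%.
Re = 6.0730% / 0.3800 = 15.9814%.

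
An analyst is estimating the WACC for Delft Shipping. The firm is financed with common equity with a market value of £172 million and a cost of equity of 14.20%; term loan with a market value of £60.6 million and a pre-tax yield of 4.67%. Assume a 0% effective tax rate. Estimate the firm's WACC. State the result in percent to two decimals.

11.72%

Total capital V = 172 + 60.6 = 232.6.
Equity: weight = 172/232.6 = 0.7395; cost = 14.2%.
Term loan: weight = 60.6/232.6 = 0.2605; after-tax cost = 4.67% × (1 − 0%) = 4.6700%.
WACC = 0.7395 × 14.2000% + 0.2605 × 4.6700% = 11.7171%.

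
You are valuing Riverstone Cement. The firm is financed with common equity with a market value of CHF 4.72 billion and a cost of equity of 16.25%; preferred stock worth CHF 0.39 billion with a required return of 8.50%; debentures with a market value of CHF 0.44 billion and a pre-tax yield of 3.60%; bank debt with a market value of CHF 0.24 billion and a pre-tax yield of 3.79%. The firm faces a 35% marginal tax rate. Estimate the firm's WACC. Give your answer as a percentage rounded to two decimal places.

14.10%

Total capital V = 4.72 + 0.39 + 0.44 + 0.24 = 5.79.
Equity: weight = 4.72/5.79 = 0.8152; cost = 16.25%.
Preferred: weight = 0.39/5.79 = 0.0674; cost = 8.5%.
Debentures: weight = 0.44/5.79 = 0.0760; after-tax cost = 3.6% × (1 − 35%) = 2.3400%.
Bank debt: weight = 0.24/5.79 = 0.0415; after-tax cost = 3.79% × (1 − 35%) = 2.4635%.
WACC = 0.8152 × 16.2500% + 0.0674 × 8.5000% + 0.0760 × 2.3400% + 0.0415 × 2.4635% = 14.0995%.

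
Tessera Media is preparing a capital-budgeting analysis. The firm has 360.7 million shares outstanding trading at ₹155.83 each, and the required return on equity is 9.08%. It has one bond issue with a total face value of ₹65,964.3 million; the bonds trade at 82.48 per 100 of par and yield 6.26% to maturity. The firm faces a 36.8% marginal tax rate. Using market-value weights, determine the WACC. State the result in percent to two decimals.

Market value of equity E = 155.83 × 360.7m = 56207.881m. Market value of debt D = 65964.3m × 82.48/100 = 54407.35464m.
Total capital V = 56207.881 + 54407.35464 = 110615.23564.
Equity: weight = 56207.881/110615.23564 = 0.5081; cost = 9.08%.
Bonds outstanding: weight = 54407.35464/110615.23564 = 0.4919; after-tax cost = 6.26% × (1 − 36.8%) = 3.9563%.
WACC = 0.5081 × 9.0800% + 0.4919 × 3.9563% = 6.5599%.

6.56%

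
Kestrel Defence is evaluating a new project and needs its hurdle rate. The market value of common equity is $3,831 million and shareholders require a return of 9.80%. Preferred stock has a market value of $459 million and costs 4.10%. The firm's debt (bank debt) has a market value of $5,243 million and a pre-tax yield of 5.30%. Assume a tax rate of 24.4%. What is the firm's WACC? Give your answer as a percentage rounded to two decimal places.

6.34%

Total capital V = 3831 + 459 + 5243 = 9533.
Equity: weight = 3831/9533 = 0.4019; cost = 9.8%.
Preferred: weight = 459/9533 = 0.0481; cost = 4.1%.
Bank debt: weight = 5243/9533 = 0.5500; after-tax cost = 5.3% × (1 − 24.4%) = 4.0068%.
WACC = 0.4019 × 9.8000% + 0.0481 × 4.1000% + 0.5500 × 4.0068% = 6.3394%.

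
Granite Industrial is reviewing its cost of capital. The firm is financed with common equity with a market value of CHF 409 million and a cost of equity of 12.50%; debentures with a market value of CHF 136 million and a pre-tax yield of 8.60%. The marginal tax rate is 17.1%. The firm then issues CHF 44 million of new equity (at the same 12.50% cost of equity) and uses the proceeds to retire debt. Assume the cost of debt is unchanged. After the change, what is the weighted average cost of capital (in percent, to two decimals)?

After the change:
Total capital V = 453 + 92 = 545.
Equity: weight = 453/545 = 0.8312; cost = 12.5%.
Debentures: weight = 92/545 = 0.1688; after-tax cost = 8.6% × (1 − 17.1%) = 7.1294%.
WACC = 0.8312 × 12.5000% + 0.1688 × 7.1294% = 11.5934%.

11.59%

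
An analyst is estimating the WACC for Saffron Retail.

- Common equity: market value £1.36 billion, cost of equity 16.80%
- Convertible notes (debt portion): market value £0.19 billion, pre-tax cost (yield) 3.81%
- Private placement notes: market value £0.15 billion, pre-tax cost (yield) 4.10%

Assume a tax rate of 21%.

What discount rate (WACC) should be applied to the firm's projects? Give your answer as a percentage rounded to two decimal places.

Total capital V = 1.36 + 0.19 + 0.15 = 1.7.
Equity: weight = 1.36/1.7 = 0.8000; cost = 16.8%.
Convertible notes (debt portion): weight = 0.19/1.7 = 0.1118; after-tax cost = 3.81% × (1 − 21%) = 3.0099%.
Private placement notes: weight = 0.15/1.7 = 0.0882; after-tax cost = 4.1% × (1 − 21%) = 3.2390%.
WACC = 0.8000 × 16.8000% + 0.1118 × 3.0099% + 0.0882 × 3.2390% = 14.0622%.

14.06%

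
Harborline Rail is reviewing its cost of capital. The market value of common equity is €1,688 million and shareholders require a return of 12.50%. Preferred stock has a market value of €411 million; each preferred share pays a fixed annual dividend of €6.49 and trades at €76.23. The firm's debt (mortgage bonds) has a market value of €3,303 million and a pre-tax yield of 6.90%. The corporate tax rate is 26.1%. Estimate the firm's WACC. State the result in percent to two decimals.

Cost of preferred: Rp = 6.49 / 76.23 = 8.5137%.
Total capital V = 1688 + 411 + 3303 = 5402.
Equity: weight = 1688/5402 = 0.3125; cost = 12.5%.
Preferred: weight = 411/5402 = 0.0761; cost = 8.5137%.
Mortgage bonds: weight = 3303/5402 = 0.6114; after-tax cost = 6.9% × (1 − 26.1%) = 5.0991%.
WACC = 0.3125 × 12.5000% + 0.0761 × 8.5137% + 0.6114 × 5.0991% = 7.6715%.

7.67%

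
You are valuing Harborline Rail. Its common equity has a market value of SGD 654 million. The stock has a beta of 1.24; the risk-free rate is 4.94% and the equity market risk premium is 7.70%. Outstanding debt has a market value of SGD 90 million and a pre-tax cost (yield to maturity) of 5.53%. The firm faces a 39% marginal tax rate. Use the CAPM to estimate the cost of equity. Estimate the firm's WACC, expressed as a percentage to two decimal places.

Cost of equity via CAPM: Re = 4.94% + 1.24 × 7.7% = 14.4880%.
Total capital V = 654 + 90 = 744.
Equity: weight = 654/744 = 0.8790; cost = 14.488%.
Debt: weight = 90/744 = 0.1210; after-tax cost = 5.53% × (1 − 39%) = 3.3733%.
WACC = 0.8790 × 14.4880% + 0.1210 × 3.3733% = 13.1435%.

13.14%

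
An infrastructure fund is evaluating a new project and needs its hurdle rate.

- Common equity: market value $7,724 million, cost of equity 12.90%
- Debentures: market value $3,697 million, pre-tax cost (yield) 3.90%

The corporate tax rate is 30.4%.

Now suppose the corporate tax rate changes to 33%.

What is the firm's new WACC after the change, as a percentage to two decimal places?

9.57%

After the change:
Total capital V = 7724 + 3697 = 11421.
Equity: weight = 7724/11421 = 0.6763; cost = 12.9%.
Debentures: weight = 3697/11421 = 0.3237; after-tax cost = 3.9% × (1 − 33%) = 2.6130%.
WACC = 0.6763 × 12.9000% + 0.3237 × 2.6130% = 9.5701%.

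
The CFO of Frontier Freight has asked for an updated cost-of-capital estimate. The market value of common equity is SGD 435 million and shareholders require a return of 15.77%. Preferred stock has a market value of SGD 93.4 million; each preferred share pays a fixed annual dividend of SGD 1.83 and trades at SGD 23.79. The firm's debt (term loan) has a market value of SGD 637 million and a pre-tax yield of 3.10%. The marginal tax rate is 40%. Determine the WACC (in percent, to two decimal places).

7.52%

Cost of preferred: Rp = 1.83 / 23.79 = 7.6923%.
Total capital V = 435 + 93.4 + 637 = 1165.4.
Equity: weight = 435/1165.4 = 0.3733; cost = 15.77%.
Preferred: weight = 93.4/1165.4 = 0.0801; cost = 7.6923%.
Term loan: weight = 637/1165.4 = 0.5466; after-tax cost = 3.1% × (1 − 40%) = 1.8600%.
WACC = 0.3733 × 15.7700% + 0.0801 × 7.6923% + 0.5466 × 1.8600% = 7.5195%.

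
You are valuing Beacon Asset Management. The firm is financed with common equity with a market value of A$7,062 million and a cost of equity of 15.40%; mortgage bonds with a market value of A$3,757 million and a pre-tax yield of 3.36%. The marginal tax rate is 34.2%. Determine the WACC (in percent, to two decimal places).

10.82%

Total capital V = 7062 + 3757 = 10819.
Equity: weight = 7062/10819 = 0.6527; cost = 15.4%.
Mortgage bonds: weight = 3757/10819 = 0.3473; after-tax cost = 3.36% × (1 − 34.2%) = 2.2109%.
WACC = 0.6527 × 15.4000% + 0.3473 × 2.2109% = 10.8200%.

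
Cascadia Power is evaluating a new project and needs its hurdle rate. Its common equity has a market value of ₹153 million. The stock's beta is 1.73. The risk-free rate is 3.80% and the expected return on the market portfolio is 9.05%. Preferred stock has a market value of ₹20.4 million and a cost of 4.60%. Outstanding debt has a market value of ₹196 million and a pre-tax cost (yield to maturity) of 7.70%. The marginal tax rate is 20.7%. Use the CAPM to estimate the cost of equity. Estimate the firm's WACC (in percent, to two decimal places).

8.83%

Market risk premium = 9.05% − 3.8% = 5.25%.
Cost of equity via CAPM: Re = 3.8% + 1.73 × 5.25% = 12.8825%.
Total capital V = 153 + 20.4 + 196 = 369.4.
Equity: weight = 153/369.4 = 0.4142; cost = 12.8825%.
Preferred: weight = 20.4/369.4 = 0.0552; cost = 4.6%.
Debt: weight = 196/369.4 = 0.5306; after-tax cost = 7.7% × (1 − 20.7%) = 6.1061%.
WACC = 0.4142 × 12.8825% + 0.0552 × 4.6000% + 0.5306 × 6.1061% = 8.8296%.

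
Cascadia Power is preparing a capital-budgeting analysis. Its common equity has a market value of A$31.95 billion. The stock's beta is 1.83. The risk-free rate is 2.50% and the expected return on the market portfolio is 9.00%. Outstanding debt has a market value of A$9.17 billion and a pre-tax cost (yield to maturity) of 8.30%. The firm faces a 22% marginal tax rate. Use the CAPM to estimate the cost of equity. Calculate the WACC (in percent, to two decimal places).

Market risk premium = 9.0% − 2.5% = 6.5%.
Cost of equity via CAPM: Re = 2.5% + 1.83 × 6.5% = 14.3950%.
Total capital V = 31.95 + 9.17 = 41.12.
Equity: weight = 31.95/41.12 = 0.7770; cost = 14.395%.
Debt: weight = 9.17/41.12 = 0.2230; after-tax cost = 8.3% × (1 − 22%) = 6.4740%.
WACC = 0.7770 × 14.3950% + 0.2230 × 6.4740% = 12.6286%.

12.63%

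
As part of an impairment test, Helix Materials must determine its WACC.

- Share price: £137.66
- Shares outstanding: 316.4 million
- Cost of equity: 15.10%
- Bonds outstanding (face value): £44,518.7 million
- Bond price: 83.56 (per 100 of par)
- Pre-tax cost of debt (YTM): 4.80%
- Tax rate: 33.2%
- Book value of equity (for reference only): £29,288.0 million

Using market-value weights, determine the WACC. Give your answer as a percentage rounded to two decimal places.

Market value of equity E = 137.66 × 316.4m = 43555.624m. Market value of debt D = 44518.7m × 83.56/100 = 37199.82572m.
Total capital V = 43555.624 + 37199.82572 = 80755.44972.
Equity: weight = 43555.624/80755.44972 = 0.5394; cost = 15.1%.
Bonds outstanding: weight = 37199.82572/80755.44972 = 0.4606; after-tax cost = 4.8% × (1 − 33.2%) = 3.2064%.
WACC = 0.5394 × 15.1000% + 0.4606 × 3.2064% = 9.6212%.

9.62%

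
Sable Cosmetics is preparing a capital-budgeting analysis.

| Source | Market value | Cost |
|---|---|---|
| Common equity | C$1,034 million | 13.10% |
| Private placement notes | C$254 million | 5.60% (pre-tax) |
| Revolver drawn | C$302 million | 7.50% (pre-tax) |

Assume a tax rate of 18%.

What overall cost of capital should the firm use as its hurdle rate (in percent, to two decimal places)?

Total capital V = 1034 + 254 + 302 = 1590.
Equity: weight = 1034/1590 = 0.6503; cost = 13.1%.
Private placement notes: weight = 254/1590 = 0.1597; after-tax cost = 5.6% × (1 − 18%) = 4.5920%.
Revolver drawn: weight = 302/1590 = 0.1899; after-tax cost = 7.5% × (1 − 18%) = 6.1500%.
WACC = 0.6503 × 13.1000% + 0.1597 × 4.5920% + 0.1899 × 6.1500% = 10.4208%.

10.42%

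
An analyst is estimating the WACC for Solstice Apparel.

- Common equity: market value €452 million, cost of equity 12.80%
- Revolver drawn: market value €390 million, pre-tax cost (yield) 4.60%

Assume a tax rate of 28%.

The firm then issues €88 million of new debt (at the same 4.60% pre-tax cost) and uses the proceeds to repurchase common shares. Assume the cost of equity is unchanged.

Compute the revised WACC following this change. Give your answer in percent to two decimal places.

After the change:
Total capital V = 364 + 478 = 842.
Equity: weight = 364/842 = 0.4323; cost = 12.8%.
Revolver drawn: weight = 478/842 = 0.5677; after-tax cost = 4.6% × (1 − 28%) = 3.3120%.
WACC = 0.4323 × 12.8000% + 0.5677 × 3.3120% = 7.4137%.

7.41%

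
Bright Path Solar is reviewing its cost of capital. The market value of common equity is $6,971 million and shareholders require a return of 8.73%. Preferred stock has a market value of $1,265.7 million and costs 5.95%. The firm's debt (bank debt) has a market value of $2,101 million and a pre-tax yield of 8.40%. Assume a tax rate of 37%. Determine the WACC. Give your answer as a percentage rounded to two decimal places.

7.69%

Total capital V = 6971 + 1265.7 + 2101 = 10337.7.
Equity: weight = 6971/10337.7 = 0.6743; cost = 8.73%.
Preferred: weight = 1265.7/10337.7 = 0.1224; cost = 5.95%.
Bank debt: weight = 2101/10337.7 = 0.2032; after-tax cost = 8.4% × (1 − 37%) = 5.2920%.
WACC = 0.6743 × 8.7300% + 0.1224 × 5.9500% + 0.2032 × 5.2920% = 7.6909%.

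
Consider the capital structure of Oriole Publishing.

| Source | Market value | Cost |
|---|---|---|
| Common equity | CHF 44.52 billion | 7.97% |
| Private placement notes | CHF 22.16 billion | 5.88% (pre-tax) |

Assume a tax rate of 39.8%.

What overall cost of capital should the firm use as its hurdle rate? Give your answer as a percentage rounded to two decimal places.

Total capital V = 44.52 + 22.16 = 66.68.
Equity: weight = 44.52/66.68 = 0.6677; cost = 7.97%.
Private placement notes: weight = 22.16/66.68 = 0.3323; after-tax cost = 5.88% × (1 − 39.8%) = 3.5398%.
WACC = 0.6677 × 7.9700% + 0.3323 × 3.5398% = 6.4977%.

6.50%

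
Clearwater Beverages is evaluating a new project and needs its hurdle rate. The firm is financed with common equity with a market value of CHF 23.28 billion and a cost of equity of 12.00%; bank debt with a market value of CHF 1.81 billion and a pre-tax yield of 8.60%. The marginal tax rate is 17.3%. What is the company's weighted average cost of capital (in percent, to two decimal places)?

Total capital V = 23.28 + 1.81 = 25.09.
Equity: weight = 23.28/25.09 = 0.9279; cost = 12%.
Bank debt: weight = 1.81/25.09 = 0.0721; after-tax cost = 8.6% × (1 − 17.3%) = 7.1122%.
WACC = 0.9279 × 12.0000% + 0.0721 × 7.1122% = 11.6474%.

11.65%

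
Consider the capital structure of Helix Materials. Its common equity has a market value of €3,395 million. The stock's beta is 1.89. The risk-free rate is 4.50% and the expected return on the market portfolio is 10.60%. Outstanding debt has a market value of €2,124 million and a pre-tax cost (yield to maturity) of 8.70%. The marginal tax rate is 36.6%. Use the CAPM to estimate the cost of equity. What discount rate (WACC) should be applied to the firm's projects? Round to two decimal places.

Market risk premium = 10.6% − 4.5% = 6.1%.
Cost of equity via CAPM: Re = 4.5% + 1.89 × 6.1% = 16.0290%.
Total capital V = 3395 + 2124 = 5519.
Equity: weight = 3395/5519 = 0.6151; cost = 16.029%.
Debt: weight = 2124/5519 = 0.3849; after-tax cost = 8.7% × (1 − 36.6%) = 5.5158%.
WACC = 0.6151 × 16.0290% + 0.3849 × 5.5158% = 11.9830%.

11.98%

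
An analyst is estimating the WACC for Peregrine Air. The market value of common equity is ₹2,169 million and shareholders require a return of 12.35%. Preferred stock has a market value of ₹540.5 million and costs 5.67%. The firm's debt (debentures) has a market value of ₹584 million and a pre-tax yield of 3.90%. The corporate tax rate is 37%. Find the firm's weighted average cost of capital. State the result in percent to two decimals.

Total capital V = 2169 + 540.5 + 584 = 3293.5.
Equity: weight = 2169/3293.5 = 0.6586; cost = 12.35%.
Preferred: weight = 540.5/3293.5 = 0.1641; cost = 5.67%.
Debentures: weight = 584/3293.5 = 0.1773; after-tax cost = 3.9% × (1 − 37%) = 2.4570%.
WACC = 0.6586 × 12.3500% + 0.1641 × 5.6700% + 0.1773 × 2.4570% = 9.4995%.

9.50%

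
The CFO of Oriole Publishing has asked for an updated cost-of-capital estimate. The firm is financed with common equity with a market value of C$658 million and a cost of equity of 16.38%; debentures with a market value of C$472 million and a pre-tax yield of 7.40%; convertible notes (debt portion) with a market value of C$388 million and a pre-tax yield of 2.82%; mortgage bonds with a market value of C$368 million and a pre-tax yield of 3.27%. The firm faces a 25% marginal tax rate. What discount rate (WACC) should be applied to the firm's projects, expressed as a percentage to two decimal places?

Total capital V = 658 + 472 + 388 + 368 = 1886.
Equity: weight = 658/1886 = 0.3489; cost = 16.38%.
Debentures: weight = 472/1886 = 0.2503; after-tax cost = 7.4% × (1 − 25%) = 5.5500%.
Convertible notes (debt portion): weight = 388/1886 = 0.2057; after-tax cost = 2.82% × (1 − 25%) = 2.1150%.
Mortgage bonds: weight = 368/1886 = 0.1951; after-tax cost = 3.27% × (1 − 25%) = 2.4525%.
WACC = 0.3489 × 16.3800% + 0.2503 × 5.5500% + 0.2057 × 2.1150% + 0.1951 × 2.4525% = 8.0174%.

8.02%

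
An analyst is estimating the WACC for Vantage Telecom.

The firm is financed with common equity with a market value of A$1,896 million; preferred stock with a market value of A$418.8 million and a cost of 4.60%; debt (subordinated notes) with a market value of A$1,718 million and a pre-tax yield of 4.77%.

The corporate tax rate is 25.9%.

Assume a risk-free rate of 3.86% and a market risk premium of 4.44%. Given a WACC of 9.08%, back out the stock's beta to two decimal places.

Total capital V = 1896 + 418.8 + 1718 = 4032.8.
Equity weight = 1896/4032.8 = 0.4701.
Preferred weight = 418.8/4032.8 = 0.1038.
Subordinated notes weight = 1718/4032.8 = 0.4260.
Debt contribution = 0.4260 × 4.77% × (1 − 25.9%) = 1.5058%.
Preferred contribution = 0.1038 × 4.6% = 0.4777%.
Required equity contribution = 9.08% − 1.9835% = 7.0965%  ⇒  Re = 15.0944%.
CAPM: 15.0944% = 3.86% + β × 4.44%  ⇒  β = 2.5303.

2.53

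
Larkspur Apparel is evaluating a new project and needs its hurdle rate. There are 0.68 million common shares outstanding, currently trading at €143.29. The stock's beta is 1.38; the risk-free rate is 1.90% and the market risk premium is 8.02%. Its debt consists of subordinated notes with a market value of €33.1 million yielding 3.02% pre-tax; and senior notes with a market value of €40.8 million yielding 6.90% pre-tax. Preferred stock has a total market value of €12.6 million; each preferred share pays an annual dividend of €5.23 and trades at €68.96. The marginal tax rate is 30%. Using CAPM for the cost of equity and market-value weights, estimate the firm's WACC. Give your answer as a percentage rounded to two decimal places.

Cost of equity via CAPM: Re = 1.9% + 1.38 × 8.02% = 12.9676%.
Cost of preferred: Rp = 5.23 / 68.96 = 7.5841%.
Market value of equity E = 143.29 × 0.68m = 97.4372m.
Total capital V = 97.4372 + 12.6 + 33.1 + 40.8 = 183.9372.
Equity: weight = 97.4372/183.9372 = 0.5297; cost = 12.9676%.
Preferred: weight = 12.6/183.9372 = 0.0685; cost = 7.5841%.
Subordinated notes: weight = 33.1/183.9372 = 0.1800; after-tax cost = 3.02% × (1 − 30%) = 2.1140%.
Senior notes: weight = 40.8/183.9372 = 0.2218; after-tax cost = 6.9% × (1 − 30%) = 4.8300%.
WACC = 0.5297 × 12.9676% + 0.0685 × 7.5841% + 0.1800 × 2.1140% + 0.2218 × 4.8300% = 8.8406%.

8.84%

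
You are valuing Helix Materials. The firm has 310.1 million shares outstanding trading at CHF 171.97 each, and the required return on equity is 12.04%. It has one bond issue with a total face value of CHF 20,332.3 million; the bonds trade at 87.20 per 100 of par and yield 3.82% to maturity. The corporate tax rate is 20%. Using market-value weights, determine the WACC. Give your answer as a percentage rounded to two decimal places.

9.80%

Market value of equity E = 171.97 × 310.1m = 53327.897m. Market value of debt D = 20332.3m × 87.2/100 = 17729.7656m.
Total capital V = 53327.897 + 17729.7656 = 71057.6626.
Equity: weight = 53327.897/71057.6626 = 0.7505; cost = 12.04%.
Bonds outstanding: weight = 17729.7656/71057.6626 = 0.2495; after-tax cost = 3.82% × (1 − 20%) = 3.0560%.
WACC = 0.7505 × 12.0400% + 0.2495 × 3.0560% = 9.7984%.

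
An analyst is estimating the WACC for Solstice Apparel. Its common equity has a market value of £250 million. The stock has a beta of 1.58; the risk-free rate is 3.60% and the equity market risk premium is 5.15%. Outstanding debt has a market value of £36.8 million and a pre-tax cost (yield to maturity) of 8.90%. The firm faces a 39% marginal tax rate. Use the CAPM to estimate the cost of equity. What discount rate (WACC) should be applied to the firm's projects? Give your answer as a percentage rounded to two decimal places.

10.93%

Cost of equity via CAPM: Re = 3.6% + 1.58 × 5.15% = 11.7370%.
Total capital V = 250 + 36.8 = 286.8.
Equity: weight = 250/286.8 = 0.8717; cost = 11.737%.
Debt: weight = 36.8/286.8 = 0.1283; after-tax cost = 8.9% × (1 − 39%) = 5.4290%.
WACC = 0.8717 × 11.7370% + 0.1283 × 5.4290% = 10.9276%.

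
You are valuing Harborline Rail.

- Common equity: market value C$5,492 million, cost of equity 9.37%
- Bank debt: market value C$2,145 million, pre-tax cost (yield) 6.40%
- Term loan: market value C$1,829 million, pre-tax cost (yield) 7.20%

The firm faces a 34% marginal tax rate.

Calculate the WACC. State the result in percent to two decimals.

7.31%

Total capital V = 5492 + 2145 + 1829 = 9466.
Equity: weight = 5492/9466 = 0.5802; cost = 9.37%.
Bank debt: weight = 2145/9466 = 0.2266; after-tax cost = 6.4% × (1 − 34%) = 4.2240%.
Term loan: weight = 1829/9466 = 0.1932; after-tax cost = 7.2% × (1 − 34%) = 4.7520%.
WACC = 0.5802 × 9.3700% + 0.2266 × 4.2240% + 0.1932 × 4.7520% = 7.3116%.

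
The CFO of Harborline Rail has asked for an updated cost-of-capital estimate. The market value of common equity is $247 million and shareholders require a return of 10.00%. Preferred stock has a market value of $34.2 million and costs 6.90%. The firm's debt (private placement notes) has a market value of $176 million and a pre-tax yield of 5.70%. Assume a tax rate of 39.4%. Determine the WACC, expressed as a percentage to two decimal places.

Total capital V = 247 + 34.2 + 176 = 457.2.
Equity: weight = 247/457.2 = 0.5402; cost = 10%.
Preferred: weight = 34.2/457.2 = 0.0748; cost = 6.9%.
Private placement notes: weight = 176/457.2 = 0.3850; after-tax cost = 5.7% × (1 − 39.4%) = 3.4542%.
WACC = 0.5402 × 10.0000% + 0.0748 × 6.9000% + 0.3850 × 3.4542% = 7.2483%.

7.25%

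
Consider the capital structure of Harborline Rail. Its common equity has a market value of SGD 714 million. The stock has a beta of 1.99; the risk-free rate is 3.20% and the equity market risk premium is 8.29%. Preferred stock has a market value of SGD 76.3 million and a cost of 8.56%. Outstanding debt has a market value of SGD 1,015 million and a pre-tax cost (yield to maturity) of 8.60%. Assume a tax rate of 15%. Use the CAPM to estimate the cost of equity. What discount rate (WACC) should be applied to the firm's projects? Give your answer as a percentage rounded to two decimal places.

Cost of equity via CAPM: Re = 3.2% + 1.99 × 8.29% = 19.6971%.
Total capital V = 714 + 76.3 + 1015 = 1805.3.
Equity: weight = 714/1805.3 = 0.3955; cost = 19.6971%.
Preferred: weight = 76.3/1805.3 = 0.0423; cost = 8.56%.
Debt: weight = 1015/1805.3 = 0.5622; after-tax cost = 8.6% × (1 − 15%) = 7.3100%.
WACC = 0.3955 × 19.6971% + 0.0423 × 8.5600% + 0.5622 × 7.3100% = 12.2620%.

12.26%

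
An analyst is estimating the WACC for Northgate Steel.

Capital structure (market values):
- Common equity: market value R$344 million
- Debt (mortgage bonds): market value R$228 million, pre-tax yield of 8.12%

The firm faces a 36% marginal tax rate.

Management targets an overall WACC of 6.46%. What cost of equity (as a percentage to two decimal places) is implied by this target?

7.30%

Total capital V = 344 + 228 = 572.
Equity weight = 344/572 = 0.6014.
Mortgage bonds weight = 228/572 = 0.3986.
Debt contribution = 0.3986 × 8.12% × (1 − 36%) = 2.0715%.
Required equity contribution = 6.46% − 2.0715% = 4.3885%.
Re = 4.3885% / 0.6014 = 7.2972%.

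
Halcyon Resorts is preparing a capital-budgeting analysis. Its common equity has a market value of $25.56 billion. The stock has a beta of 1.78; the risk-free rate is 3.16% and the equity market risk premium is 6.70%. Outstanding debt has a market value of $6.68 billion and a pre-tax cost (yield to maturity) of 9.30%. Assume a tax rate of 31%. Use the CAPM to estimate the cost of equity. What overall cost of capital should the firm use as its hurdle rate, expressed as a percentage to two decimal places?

13.29%

Cost of equity via CAPM: Re = 3.16% + 1.78 × 6.7% = 15.0860%.
Total capital V = 25.56 + 6.68 = 32.24.
Equity: weight = 25.56/32.24 = 0.7928; cost = 15.086%.
Debt: weight = 6.68/32.24 = 0.2072; after-tax cost = 9.3% × (1 − 31%) = 6.4170%.
WACC = 0.7928 × 15.0860% + 0.2072 × 6.4170% = 13.2898%.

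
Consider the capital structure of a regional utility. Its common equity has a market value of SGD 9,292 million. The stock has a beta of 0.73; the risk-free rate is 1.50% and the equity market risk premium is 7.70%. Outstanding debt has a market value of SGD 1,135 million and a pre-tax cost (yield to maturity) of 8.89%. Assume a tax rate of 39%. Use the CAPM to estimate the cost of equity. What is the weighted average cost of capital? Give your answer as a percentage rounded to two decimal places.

6.94%

Cost of equity via CAPM: Re = 1.5% + 0.73 × 7.7% = 7.1210%.
Total capital V = 9292 + 1135 = 10427.
Equity: weight = 9292/10427 = 0.8911; cost = 7.121%.
Debt: weight = 1135/10427 = 0.1089; after-tax cost = 8.89% × (1 − 39%) = 5.4229%.
WACC = 0.8911 × 7.1210% + 0.1089 × 5.4229% = 6.9362%.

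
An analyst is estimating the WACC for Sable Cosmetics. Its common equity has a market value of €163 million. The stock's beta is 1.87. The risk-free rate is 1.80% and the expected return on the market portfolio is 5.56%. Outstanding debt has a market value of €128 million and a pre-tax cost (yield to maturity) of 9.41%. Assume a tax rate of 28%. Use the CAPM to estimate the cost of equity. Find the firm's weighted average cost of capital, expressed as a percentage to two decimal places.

Market risk premium = 5.56% − 1.8% = 3.76%.
Cost of equity via CAPM: Re = 1.8% + 1.87 × 3.76% = 8.8312%.
Total capital V = 163 + 128 = 291.
Equity: weight = 163/291 = 0.5601; cost = 8.8312%.
Debt: weight = 128/291 = 0.4399; after-tax cost = 9.41% × (1 − 28%) = 6.7752%.
WACC = 0.5601 × 8.8312% + 0.4399 × 6.7752% = 7.9268%.

7.93%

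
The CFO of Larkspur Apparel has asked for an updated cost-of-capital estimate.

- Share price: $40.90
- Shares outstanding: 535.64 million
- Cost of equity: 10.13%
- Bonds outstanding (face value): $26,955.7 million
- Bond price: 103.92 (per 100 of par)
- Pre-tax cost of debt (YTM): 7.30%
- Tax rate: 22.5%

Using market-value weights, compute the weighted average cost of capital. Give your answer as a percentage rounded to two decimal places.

7.62%

Market value of equity E = 40.9 × 535.64m = 21907.676m. Market value of debt D = 26955.7m × 103.92/100 = 28012.36344m.
Total capital V = 21907.676 + 28012.36344 = 49920.03944.
Equity: weight = 21907.676/49920.03944 = 0.4389; cost = 10.13%.
Bonds outstanding: weight = 28012.36344/49920.03944 = 0.5611; after-tax cost = 7.3% × (1 − 22.5%) = 5.6575%.
WACC = 0.4389 × 10.1300% + 0.5611 × 5.6575% = 7.6203%.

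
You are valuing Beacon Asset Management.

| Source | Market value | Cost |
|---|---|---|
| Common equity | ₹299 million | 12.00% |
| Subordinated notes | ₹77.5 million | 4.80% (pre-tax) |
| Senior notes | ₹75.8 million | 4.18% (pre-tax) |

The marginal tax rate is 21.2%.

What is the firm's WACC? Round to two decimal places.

Total capital V = 299 + 77.5 + 75.8 = 452.3.
Equity: weight = 299/452.3 = 0.6611; cost = 12%.
Subordinated notes: weight = 77.5/452.3 = 0.1713; after-tax cost = 4.8% × (1 − 21.2%) = 3.7824%.
Senior notes: weight = 75.8/452.3 = 0.1676; after-tax cost = 4.18% × (1 − 21.2%) = 3.2938%.
WACC = 0.6611 × 12.0000% + 0.1713 × 3.7824% + 0.1676 × 3.2938% = 9.1329%.

9.13%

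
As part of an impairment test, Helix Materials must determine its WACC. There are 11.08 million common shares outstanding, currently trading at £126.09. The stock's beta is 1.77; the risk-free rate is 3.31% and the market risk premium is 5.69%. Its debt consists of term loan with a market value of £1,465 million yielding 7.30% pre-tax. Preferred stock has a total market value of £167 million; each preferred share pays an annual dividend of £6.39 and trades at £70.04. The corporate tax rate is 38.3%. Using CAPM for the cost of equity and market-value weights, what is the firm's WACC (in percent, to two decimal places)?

Cost of equity via CAPM: Re = 3.31% + 1.77 × 5.69% = 13.3813%.
Cost of preferred: Rp = 6.39 / 70.04 = 9.1234%.
Market value of equity E = 126.09 × 11.08m = 1397.0772m.
Total capital V = 1397.0772 + 167 + 1465 = 3029.0772.
Equity: weight = 1397.0772/3029.0772 = 0.4612; cost = 13.3813%.
Preferred: weight = 167/3029.0772 = 0.0551; cost = 9.1234%.
Term loan: weight = 1465/3029.0772 = 0.4836; after-tax cost = 7.3% × (1 − 38.3%) = 4.5041%.
WACC = 0.4612 × 13.3813% + 0.0551 × 9.1234% + 0.4836 × 4.5041% = 8.8531%.

8.85%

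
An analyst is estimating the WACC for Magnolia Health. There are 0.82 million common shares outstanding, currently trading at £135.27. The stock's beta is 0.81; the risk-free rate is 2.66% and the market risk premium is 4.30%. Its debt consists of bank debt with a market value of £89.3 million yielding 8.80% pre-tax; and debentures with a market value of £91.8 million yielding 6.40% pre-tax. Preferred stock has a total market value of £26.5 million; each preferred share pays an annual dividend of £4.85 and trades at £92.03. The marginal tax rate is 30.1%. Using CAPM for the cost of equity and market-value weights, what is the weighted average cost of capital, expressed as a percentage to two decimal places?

5.59%

Cost of equity via CAPM: Re = 2.66% + 0.81 × 4.3% = 6.1430%.
Cost of preferred: Rp = 4.85 / 92.03 = 5.2700%.
Market value of equity E = 135.27 × 0.82m = 110.9214m.
Total capital V = 110.9214 + 26.5 + 89.3 + 91.8 = 318.5214.
Equity: weight = 110.9214/318.5214 = 0.3482; cost = 6.143%.
Preferred: weight = 26.5/318.5214 = 0.0832; cost = 5.27%.
Bank debt: weight = 89.3/318.5214 = 0.2804; after-tax cost = 8.8% × (1 − 30.1%) = 6.1512%.
Debentures: weight = 91.8/318.5214 = 0.2882; after-tax cost = 6.4% × (1 − 30.1%) = 4.4736%.
WACC = 0.3482 × 6.1430% + 0.0832 × 5.2700% + 0.2804 × 6.1512% + 0.2882 × 4.4736% = 5.5915%.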